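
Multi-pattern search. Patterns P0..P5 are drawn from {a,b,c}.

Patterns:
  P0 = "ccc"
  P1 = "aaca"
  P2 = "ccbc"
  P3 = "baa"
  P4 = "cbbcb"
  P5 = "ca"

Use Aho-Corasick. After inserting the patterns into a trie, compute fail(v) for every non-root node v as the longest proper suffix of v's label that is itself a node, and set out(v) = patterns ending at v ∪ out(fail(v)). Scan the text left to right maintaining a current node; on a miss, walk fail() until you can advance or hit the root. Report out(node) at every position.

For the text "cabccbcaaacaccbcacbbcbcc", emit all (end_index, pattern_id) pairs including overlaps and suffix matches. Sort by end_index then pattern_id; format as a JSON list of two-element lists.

Build:
Trie nodes:
  0='ε' goto a→4 b→10 c→1
  1='c' goto a→17 b→13 c→2
  2='cc' goto b→8 c→3
  3='ccc' goto ·  [P0 ends]
  4='a' goto a→5
  5='aa' goto c→6
  6='aac' goto a→7
  7='aaca' goto ·  [P1 ends]
  8='ccb' goto c→9
  9='ccbc' goto ·  [P2 ends]
  10='b' goto a→11
  11='ba' goto a→12
  12='baa' goto ·  [P3 ends]
  13='cb' goto b→14
  14='cbb' goto c→15
  15='cbbc' goto b→16
  16='cbbcb' goto ·  [P4 ends]
  17='ca' goto ·  [P5 ends]

Failure links (BFS by depth):
  n1('c'): parent n0 fail=0; on 'c' 0 → fail=0;  out ∅∪∅=∅
  n4('a'): parent n0 fail=0; on 'a' 0 → fail=0;  out ∅∪∅=∅
  n10('b'): parent n0 fail=0; on 'b' 0 → fail=0;  out ∅∪∅=∅
  n2('cc'): parent n1 fail=0; on 'c' 0 → fail=1;  out ∅∪∅=∅
  n5('aa'): parent n4 fail=0; on 'a' 0 → fail=4;  out ∅∪∅=∅
  n11('ba'): parent n10 fail=0; on 'a' 0 → fail=4;  out ∅∪∅=∅
  n13('cb'): parent n1 fail=0; on 'b' 0 → fail=10;  out ∅∪∅=∅
  n17('ca'): parent n1 fail=0; on 'a' 0 → fail=4;  out {5}∪∅={5}
  n3('ccc'): parent n2 fail=1; on 'c' 1 → fail=2;  out {0}∪∅={0}
  n6('aac'): parent n5 fail=4; on 'c' 4→0 → fail=1;  out ∅∪∅=∅
  n8('ccb'): parent n2 fail=1; on 'b' 1 → fail=13;  out ∅∪∅=∅
  n12('baa'): parent n11 fail=4; on 'a' 4 → fail=5;  out {3}∪∅={3}
  n14('cbb'): parent n13 fail=10; on 'b' 10→0 → fail=10;  out ∅∪∅=∅
  n7('aaca'): parent n6 fail=1; on 'a' 1 → fail=17;  out {1}∪{5}={1,5}
  n9('ccbc'): parent n8 fail=13; on 'c' 13→10→0 → fail=1;  out {2}∪∅={2}
  n15('cbbc'): parent n14 fail=10; on 'c' 10→0 → fail=1;  out ∅∪∅=∅
  n16('cbbcb'): parent n15 fail=1; on 'b' 1 → fail=13;  out {4}∪∅={4}

Text stream:
[0] read 'c'  n0⇒n1
[1] read 'a'  n1⇒n17  ** P5@[0:1]
[2] read 'b'  n17⇒n10 ·f
[3] read 'c'  n10⇒n1 ·f
[4] read 'c'  n1⇒n2
[5] read 'b'  n2⇒n8
[6] read 'c'  n8⇒n9  ** P2@[3:6]
[7] read 'a'  n9⇒n17 ·f  ** P5@[6:7]
[8] read 'a'  n17⇒n5 ·f
[9] read 'a'  n5⇒n5 ·f
[10] read 'c'  n5⇒n6
[11] read 'a'  n6⇒n7  ** P1@[8:11],P5@[10:11]
[12] read 'c'  n7⇒n1 ·f
[13] read 'c'  n1⇒n2
[14] read 'b'  n2⇒n8
[15] read 'c'  n8⇒n9  ** P2@[12:15]
[16] read 'a'  n9⇒n17 ·f  ** P5@[15:16]
[17] read 'c'  n17⇒n1 ·f
[18] read 'b'  n1⇒n13
[19] read 'b'  n13⇒n14
[20] read 'c'  n14⇒n15
[21] read 'b'  n15⇒n16  ** P4@[17:21]
[22] read 'c'  n16⇒n1 ·f
[23] read 'c'  n1⇒n2

Matches: [[1,5],[6,2],[7,5],[11,1],[11,5],[15,2],[16,5],[21,4]]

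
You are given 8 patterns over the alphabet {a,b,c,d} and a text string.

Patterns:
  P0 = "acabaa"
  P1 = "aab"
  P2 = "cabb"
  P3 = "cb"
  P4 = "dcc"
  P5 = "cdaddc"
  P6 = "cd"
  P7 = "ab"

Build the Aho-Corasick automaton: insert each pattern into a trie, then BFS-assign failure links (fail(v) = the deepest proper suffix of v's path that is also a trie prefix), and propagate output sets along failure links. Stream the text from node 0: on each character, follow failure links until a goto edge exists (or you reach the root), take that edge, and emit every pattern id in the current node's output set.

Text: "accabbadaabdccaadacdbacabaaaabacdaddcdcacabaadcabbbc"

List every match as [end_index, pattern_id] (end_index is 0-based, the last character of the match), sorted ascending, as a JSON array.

Build:
Trie (insert patterns):
  0='ε' goto a→1 c→9 d→14
  1='a' goto a→7 b→22 c→2
  2='ac' goto a→3
  3='aca' goto b→4
  4='acab' goto a→5
  5='acaba' goto a→6
  6='acabaa' goto ·  ←P0
  7='aa' goto b→8
  8='aab' goto ·  ←P1
  9='c' goto a→10 b→13 d→17
  10='ca' goto b→11
  11='cab' goto b→12
  12='cabb' goto ·  ←P2
  13='cb' goto ·  ←P3
  14='d' goto c→15
  15='dc' goto c→16
  16='dcc' goto ·  ←P4
  17='cd' goto a→18  ←P6
  18='cda' goto d→19
  19='cdad' goto d→20
  20='cdadd' goto c→21
  21='cdaddc' goto ·  ←P5
  22='ab' goto ·  ←P7

Failure links (BFS by depth):
  fail(1) 'a': from fail(0)=0 chase 'a': 0 ⇒ 0;  out=∅∪out(0)=∅
  fail(9) 'c': from fail(0)=0 chase 'c': 0 ⇒ 0;  out=∅∪out(0)=∅
  fail(14) 'd': from fail(0)=0 chase 'd': 0 ⇒ 0;  out=∅∪out(0)=∅
  fail(2) 'ac': from fail(1)=0 chase 'c': 0 ⇒ 9;  out=∅∪out(9)=∅
  fail(7) 'aa': from fail(1)=0 chase 'a': 0 ⇒ 1;  out=∅∪out(1)=∅
  fail(10) 'ca': from fail(9)=0 chase 'a': 0 ⇒ 1;  out=∅∪out(1)=∅
  fail(13) 'cb': from fail(9)=0 chase 'b': 0 ⇒ 0;  out={3}∪out(0)={3}
  fail(15) 'dc': from fail(14)=0 chase 'c': 0 ⇒ 9;  out=∅∪out(9)=∅
  fail(17) 'cd': from fail(9)=0 chase 'd': 0 ⇒ 14;  out={6}∪out(14)={6}
  fail(22) 'ab': from fail(1)=0 chase 'b': 0 ⇒ 0;  out={7}∪out(0)={7}
  fail(3) 'aca': from fail(2)=9 chase 'a': 9 ⇒ 10;  out=∅∪out(10)=∅
  fail(8) 'aab': from fail(7)=1 chase 'b': 1 ⇒ 22;  out={1}∪out(22)={1,7}
  fail(11) 'cab': from fail(10)=1 chase 'b': 1 ⇒ 22;  out=∅∪out(22)={7}
  fail(16) 'dcc': from fail(15)=9 chase 'c': 9→0 ⇒ 9;  out={4}∪out(9)={4}
  fail(18) 'cda': from fail(17)=14 chase 'a': 14→0 ⇒ 1;  out=∅∪out(1)=∅
  fail(4) 'acab': from fail(3)=10 chase 'b': 10 ⇒ 11;  out=∅∪out(11)={7}
  fail(12) 'cabb': from fail(11)=22 chase 'b': 22→0 ⇒ 0;  out={2}∪out(0)={2}
  fail(19) 'cdad': from fail(18)=1 chase 'd': 1→0 ⇒ 14;  out=∅∪out(14)=∅
  fail(5) 'acaba': from fail(4)=11 chase 'a': 11→22→0 ⇒ 1;  out=∅∪out(1)=∅
  fail(20) 'cdadd': from fail(19)=14 chase 'd': 14→0 ⇒ 14;  out=∅∪out(14)=∅
  fail(6) 'acabaa': from fail(5)=1 chase 'a': 1 ⇒ 7;  out={0}∪out(7)={0}
  fail(21) 'cdaddc': from fail(20)=14 chase 'c': 14 ⇒ 15;  out={5}∪out(15)={5}

Text stream:
pos 0 'a': at 1
pos 1 'c': at 2
pos 2 'c': at 9 ·f
pos 3 'a': at 10
pos 4 'b': at 11  emit P7@[3:4]
pos 5 'b': at 12  emit P2@[2:5]
pos 6 'a': at 1 ·f
pos 7 'd': at 14 ·f
pos 8 'a': at 1 ·f
pos 9 'a': at 7
pos 10 'b': at 8  emit P1@[8:10],P7@[9:10]
pos 11 'd': at 14 ·f
pos 12 'c': at 15
pos 13 'c': at 16  emit P4@[11:13]
pos 14 'a': at 10 ·f
pos 15 'a': at 7 ·f
pos 16 'd': at 14 ·f
pos 17 'a': at 1 ·f
pos 18 'c': at 2
pos 19 'd': at 17 ·f  emit P6@[18:19]
pos 20 'b': at 0 ·f
pos 21 'a': at 1
pos 22 'c': at 2
pos 23 'a': at 3
pos 24 'b': at 4  emit P7@[23:24]
pos 25 'a': at 5
pos 26 'a': at 6  emit P0@[21:26]
pos 27 'a': at 7 ·f
pos 28 'a': at 7 ·f
pos 29 'b': at 8  emit P1@[27:29],P7@[28:29]
pos 30 'a': at 1 ·f
pos 31 'c': at 2
pos 32 'd': at 17 ·f  emit P6@[31:32]
pos 33 'a': at 18
pos 34 'd': at 19
pos 35 'd': at 20
pos 36 'c': at 21  emit P5@[31:36]
pos 37 'd': at 17 ·f  emit P6@[36:37]
pos 38 'c': at 15 ·f
pos 39 'a': at 10 ·f
pos 40 'c': at 2 ·f
pos 41 'a': at 3
pos 42 'b': at 4  emit P7@[41:42]
pos 43 'a': at 5
pos 44 'a': at 6  emit P0@[39:44]
pos 45 'd': at 14 ·f
pos 46 'c': at 15
pos 47 'a': at 10 ·f
pos 48 'b': at 11  emit P7@[47:48]
pos 49 'b': at 12  emit P2@[46:49]
pos 50 'b': at 0 ·f
pos 51 'c': at 9

Matches: [[4,7],[5,2],[10,1],[10,7],[13,4],[19,6],[24,7],[26,0],[29,1],[29,7],[32,6],[36,5],[37,6],[42,7],[44,0],[48,7],[49,2]]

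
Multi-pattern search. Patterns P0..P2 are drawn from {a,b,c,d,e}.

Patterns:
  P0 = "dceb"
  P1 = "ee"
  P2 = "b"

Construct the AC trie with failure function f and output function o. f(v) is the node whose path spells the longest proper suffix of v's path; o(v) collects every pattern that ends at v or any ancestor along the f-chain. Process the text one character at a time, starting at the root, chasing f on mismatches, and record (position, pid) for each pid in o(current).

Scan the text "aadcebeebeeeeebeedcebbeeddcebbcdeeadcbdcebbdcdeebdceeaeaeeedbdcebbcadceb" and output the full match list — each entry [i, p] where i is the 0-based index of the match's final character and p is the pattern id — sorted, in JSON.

Construct AC machine:
Trie (insert patterns):
  n0 'ε': b→7 d→1 e→5
  n1 'd': c→2
  n2 'dc': e→3
  n3 'dce': b→4
  n4 'dceb': ·  ←P0
  n5 'e': e→6
  n6 'ee': ·  ←P1
  n7 'b': ·  ←P2

BFS fail/out derivation:
  fail(1) 'd': from fail(0)=0 chase 'd': 0 ⇒ 0;  out=∅∪out(0)=∅
  fail(5) 'e': from fail(0)=0 chase 'e': 0 ⇒ 0;  out=∅∪out(0)=∅
  fail(7) 'b': from fail(0)=0 chase 'b': 0 ⇒ 0;  out={2}∪out(0)={2}
  fail(2) 'dc': from fail(1)=0 chase 'c': 0 ⇒ 0;  out=∅∪out(0)=∅
  fail(6) 'ee': from fail(5)=0 chase 'e': 0 ⇒ 5;  out={1}∪out(5)={1}
  fail(3) 'dce': from fail(2)=0 chase 'e': 0 ⇒ 5;  out=∅∪out(5)=∅
  fail(4) 'dceb': from fail(3)=5 chase 'b': 5→0 ⇒ 7;  out={0}∪out(7)={0,2}

Run:
pos 0 'a': at 0
pos 1 'a': at 0
pos 2 'd': at 1
pos 3 'c': at 2
pos 4 'e': at 3
pos 5 'b': at 4  ** P0@[2:5],P2@[5:5]
pos 6 'e': at 5 (via fail)
pos 7 'e': at 6  ** P1@[6:7]
pos 8 'b': at 7 (via fail)  ** P2@[8:8]
pos 9 'e': at 5 (via fail)
pos 10 'e': at 6  ** P1@[9:10]
pos 11 'e': at 6 (via fail)  ** P1@[10:11]
pos 12 'e': at 6 (via fail)  ** P1@[11:12]
pos 13 'e': at 6 (via fail)  ** P1@[12:13]
pos 14 'b': at 7 (via fail)  ** P2@[14:14]
pos 15 'e': at 5 (via fail)
pos 16 'e': at 6  ** P1@[15:16]
pos 17 'd': at 1 (via fail)
pos 18 'c': at 2
pos 19 'e': at 3
pos 20 'b': at 4  ** P0@[17:20],P2@[20:20]
pos 21 'b': at 7 (via fail)  ** P2@[21:21]
pos 22 'e': at 5 (via fail)
pos 23 'e': at 6  ** P1@[22:23]
pos 24 'd': at 1 (via fail)
pos 25 'd': at 1 (via fail)
pos 26 'c': at 2
pos 27 'e': at 3
pos 28 'b': at 4  ** P0@[25:28],P2@[28:28]
pos 29 'b': at 7 (via fail)  ** P2@[29:29]
pos 30 'c': at 0 (via fail)
pos 31 'd': at 1
pos 32 'e': at 5 (via fail)
pos 33 'e': at 6  ** P1@[32:33]
pos 34 'a': at 0 (via fail)
pos 35 'd': at 1
pos 36 'c': at 2
pos 37 'b': at 7 (via fail)  ** P2@[37:37]
pos 38 'd': at 1 (via fail)
pos 39 'c': at 2
pos 40 'e': at 3
pos 41 'b': at 4  ** P0@[38:41],P2@[41:41]
pos 42 'b': at 7 (via fail)  ** P2@[42:42]
pos 43 'd': at 1 (via fail)
pos 44 'c': at 2
pos 45 'd': at 1 (via fail)
pos 46 'e': at 5 (via fail)
pos 47 'e': at 6  ** P1@[46:47]
pos 48 'b': at 7 (via fail)  ** P2@[48:48]
pos 49 'd': at 1 (via fail)
pos 50 'c': at 2
pos 51 'e': at 3
pos 52 'e': at 6 (via fail)  ** P1@[51:52]
pos 53 'a': at 0 (via fail)
pos 54 'e': at 5
pos 55 'a': at 0 (via fail)
pos 56 'e': at 5
pos 57 'e': at 6  ** P1@[56:57]
pos 58 'e': at 6 (via fail)  ** P1@[57:58]
pos 59 'd': at 1 (via fail)
pos 60 'b': at 7 (via fail)  ** P2@[60:60]
pos 61 'd': at 1 (via fail)
pos 62 'c': at 2
pos 63 'e': at 3
pos 64 'b': at 4  ** P0@[61:64],P2@[64:64]
pos 65 'b': at 7 (via fail)  ** P2@[65:65]
pos 66 'c': at 0 (via fail)
pos 67 'a': at 0
pos 68 'd': at 1
pos 69 'c': at 2
pos 70 'e': at 3
pos 71 'b': at 4  ** P0@[68:71],P2@[71:71]

Result: [[5,0],[5,2],[7,1],[8,2],[10,1],[11,1],[12,1],[13,1],[14,2],[16,1],[20,0],[20,2],[21,2],[23,1],[28,0],[28,2],[29,2],[33,1],[37,2],[41,0],[41,2],[42,2],[47,1],[48,2],[52,1],[57,1],[58,1],[60,2],[64,0],[64,2],[65,2],[71,0],[71,2]]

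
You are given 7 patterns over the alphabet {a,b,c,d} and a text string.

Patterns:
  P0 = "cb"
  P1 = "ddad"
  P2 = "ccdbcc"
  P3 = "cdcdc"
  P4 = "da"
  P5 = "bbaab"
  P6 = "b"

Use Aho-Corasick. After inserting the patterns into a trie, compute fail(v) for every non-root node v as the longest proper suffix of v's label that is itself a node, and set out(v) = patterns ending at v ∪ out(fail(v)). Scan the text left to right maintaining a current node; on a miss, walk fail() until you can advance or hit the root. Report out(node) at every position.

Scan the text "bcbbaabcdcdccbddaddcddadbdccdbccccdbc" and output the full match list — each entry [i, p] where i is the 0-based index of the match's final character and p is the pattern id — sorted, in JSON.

Build:
Trie nodes:
  n0 'ε': b→17 c→1 d→3
  n1 'c': b→2 c→7 d→12
  n2 'cb': ·  ←P0
  n3 'd': a→16 d→4
  n4 'dd': a→5
  n5 'dda': d→6
  n6 'ddad': ·  ←P1
  n7 'cc': d→8
  n8 'ccd': b→9
  n9 'ccdb': c→10
  n10 'ccdbc': c→11
  n11 'ccdbcc': ·  ←P2
  n12 'cd': c→13
  n13 'cdc': d→14
  n14 'cdcd': c→15
  n15 'cdcdc': ·  ←P3
  n16 'da': ·  ←P4
  n17 'b': b→18  ←P6
  n18 'bb': a→19
  n19 'bba': a→20
  n20 'bbaa': b→21
  n21 'bbaab': ·  ←P5

BFS fail/out derivation:
  n1('c'): parent n0 fail=0; on 'c' 0 → fail=0;  out ∅∪∅=∅
  n3('d'): parent n0 fail=0; on 'd' 0 → fail=0;  out ∅∪∅=∅
  n17('b'): parent n0 fail=0; on 'b' 0 → fail=0;  out {6}∪∅={6}
  n2('cb'): parent n1 fail=0; on 'b' 0 → fail=17;  out {0}∪{6}={0,6}
  n4('dd'): parent n3 fail=0; on 'd' 0 → fail=3;  out ∅∪∅=∅
  n7('cc'): parent n1 fail=0; on 'c' 0 → fail=1;  out ∅∪∅=∅
  n12('cd'): parent n1 fail=0; on 'd' 0 → fail=3;  out ∅∪∅=∅
  n16('da'): parent n3 fail=0; on 'a' 0 → fail=0;  out {4}∪∅={4}
  n18('bb'): parent n17 fail=0; on 'b' 0 → fail=17;  out ∅∪{6}={6}
  n5('dda'): parent n4 fail=3; on 'a' 3 → fail=16;  out ∅∪{4}={4}
  n8('ccd'): parent n7 fail=1; on 'd' 1 → fail=12;  out ∅∪∅=∅
  n13('cdc'): parent n12 fail=3; on 'c' 3→0 → fail=1;  out ∅∪∅=∅
  n19('bba'): parent n18 fail=17; on 'a' 17→0 → fail=0;  out ∅∪∅=∅
  n6('ddad'): parent n5 fail=16; on 'd' 16→0 → fail=3;  out {1}∪∅={1}
  n9('ccdb'): parent n8 fail=12; on 'b' 12→3→0 → fail=17;  out ∅∪{6}={6}
  n14('cdcd'): parent n13 fail=1; on 'd' 1 → fail=12;  out ∅∪∅=∅
  n20('bbaa'): parent n19 fail=0; on 'a' 0 → fail=0;  out ∅∪∅=∅
  n10('ccdbc'): parent n9 fail=17; on 'c' 17→0 → fail=1;  out ∅∪∅=∅
  n15('cdcdc'): parent n14 fail=12; on 'c' 12 → fail=13;  out {3}∪∅={3}
  n21('bbaab'): parent n20 fail=0; on 'b' 0 → fail=17;  out {5}∪{6}={5,6}
  n11('ccdbcc'): parent n10 fail=1; on 'c' 1 → fail=7;  out {2}∪∅={2}

Run:
pos 0 'b': at 17  → match P6@[0:0]
pos 1 'c': at 1 (fail-walked)
pos 2 'b': at 2  → match P0@[1:2],P6@[2:2]
pos 3 'b': at 18 (fail-walked)  → match P6@[3:3]
pos 4 'a': at 19
pos 5 'a': at 20
pos 6 'b': at 21  → match P5@[2:6],P6@[6:6]
pos 7 'c': at 1 (fail-walked)
pos 8 'd': at 12
pos 9 'c': at 13
pos 10 'd': at 14
pos 11 'c': at 15  → match P3@[7:11]
pos 12 'c': at 7 (fail-walked)
pos 13 'b': at 2 (fail-walked)  → match P0@[12:13],P6@[13:13]
pos 14 'd': at 3 (fail-walked)
pos 15 'd': at 4
pos 16 'a': at 5  → match P4@[15:16]
pos 17 'd': at 6  → match P1@[14:17]
pos 18 'd': at 4 (fail-walked)
pos 19 'c': at 1 (fail-walked)
pos 20 'd': at 12
pos 21 'd': at 4 (fail-walked)
pos 22 'a': at 5  → match P4@[21:22]
pos 23 'd': at 6  → match P1@[20:23]
pos 24 'b': at 17 (fail-walked)  → match P6@[24:24]
pos 25 'd': at 3 (fail-walked)
pos 26 'c': at 1 (fail-walked)
pos 27 'c': at 7
pos 28 'd': at 8
pos 29 'b': at 9  → match P6@[29:29]
pos 30 'c': at 10
pos 31 'c': at 11  → match P2@[26:31]
pos 32 'c': at 7 (fail-walked)
pos 33 'c': at 7 (fail-walked)
pos 34 'd': at 8
pos 35 'b': at 9  → match P6@[35:35]
pos 36 'c': at 10

Matches: [[0,6],[2,0],[2,6],[3,6],[6,5],[6,6],[11,3],[13,0],[13,6],[16,4],[17,1],[22,4],[23,1],[24,6],[29,6],[31,2],[35,6]]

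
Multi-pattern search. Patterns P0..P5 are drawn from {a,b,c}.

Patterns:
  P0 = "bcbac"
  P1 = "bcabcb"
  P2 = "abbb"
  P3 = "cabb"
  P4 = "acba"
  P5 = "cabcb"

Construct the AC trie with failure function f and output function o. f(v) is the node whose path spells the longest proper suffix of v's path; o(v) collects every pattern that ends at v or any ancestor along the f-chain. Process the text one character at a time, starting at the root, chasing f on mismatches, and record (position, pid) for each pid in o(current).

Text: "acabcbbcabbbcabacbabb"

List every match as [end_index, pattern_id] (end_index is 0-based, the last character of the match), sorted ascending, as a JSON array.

Build:
Trie nodes:
  n0 'ε': a→10 b→1 c→14
  n1 'b': c→2
  n2 'bc': a→6 b→3
  n3 'bcb': a→4
  n4 'bcba': c→5
  n5 'bcbac': ·  ←P0
  n6 'bca': b→7
  n7 'bcab': c→8
  n8 'bcabc': b→9
  n9 'bcabcb': ·  ←P1
  n10 'a': b→11 c→18
  n11 'ab': b→12
  n12 'abb': b→13
  n13 'abbb': ·  ←P2
  n14 'c': a→15
  n15 'ca': b→16
  n16 'cab': b→17 c→21
  n17 'cabb': ·  ←P3
  n18 'ac': b→19
  n19 'acb': a→20
  n20 'acba': ·  ←P4
  n21 'cabc': b→22
  n22 'cabcb': ·  ←P5

BFS fail/out derivation:
  fail(1) 'b': from fail(0)=0 chase 'b': 0 ⇒ 0;  out=∅∪out(0)=∅
  fail(10) 'a': from fail(0)=0 chase 'a': 0 ⇒ 0;  out=∅∪out(0)=∅
  fail(14) 'c': from fail(0)=0 chase 'c': 0 ⇒ 0;  out=∅∪out(0)=∅
  fail(2) 'bc': from fail(1)=0 chase 'c': 0 ⇒ 14;  out=∅∪out(14)=∅
  fail(11) 'ab': from fail(10)=0 chase 'b': 0 ⇒ 1;  out=∅∪out(1)=∅
  fail(15) 'ca': from fail(14)=0 chase 'a': 0 ⇒ 10;  out=∅∪out(10)=∅
  fail(18) 'ac': from fail(10)=0 chase 'c': 0 ⇒ 14;  out=∅∪out(14)=∅
  fail(3) 'bcb': from fail(2)=14 chase 'b': 14→0 ⇒ 1;  out=∅∪out(1)=∅
  fail(6) 'bca': from fail(2)=14 chase 'a': 14 ⇒ 15;  out=∅∪out(15)=∅
  fail(12) 'abb': from fail(11)=1 chase 'b': 1→0 ⇒ 1;  out=∅∪out(1)=∅
  fail(16) 'cab': from fail(15)=10 chase 'b': 10 ⇒ 11;  out=∅∪out(11)=∅
  fail(19) 'acb': from fail(18)=14 chase 'b': 14→0 ⇒ 1;  out=∅∪out(1)=∅
  fail(4) 'bcba': from fail(3)=1 chase 'a': 1→0 ⇒ 10;  out=∅∪out(10)=∅
  fail(7) 'bcab': from fail(6)=15 chase 'b': 15 ⇒ 16;  out=∅∪out(16)=∅
  fail(13) 'abbb': from fail(12)=1 chase 'b': 1→0 ⇒ 1;  out={2}∪out(1)={2}
  fail(17) 'cabb': from fail(16)=11 chase 'b': 11 ⇒ 12;  out={3}∪out(12)={3}
  fail(20) 'acba': from fail(19)=1 chase 'a': 1→0 ⇒ 10;  out={4}∪out(10)={4}
  fail(21) 'cabc': from fail(16)=11 chase 'c': 11→1 ⇒ 2;  out=∅∪out(2)=∅
  fail(5) 'bcbac': from fail(4)=10 chase 'c': 10 ⇒ 18;  out={0}∪out(18)={0}
  fail(8) 'bcabc': from fail(7)=16 chase 'c': 16 ⇒ 21;  out=∅∪out(21)=∅
  fail(22) 'cabcb': from fail(21)=2 chase 'b': 2 ⇒ 3;  out={5}∪out(3)={5}
  fail(9) 'bcabcb': from fail(8)=21 chase 'b': 21 ⇒ 22;  out={1}∪out(22)={1,5}

Run:
[0] read 'a'  n0⇒n10
[1] read 'c'  n10⇒n18
[2] read 'a'  n18⇒n15 (via fail)
[3] read 'b'  n15⇒n16
[4] read 'c'  n16⇒n21
[5] read 'b'  n21⇒n22  ** P5@[1:5]
[6] read 'b'  n22⇒n1 (via fail)
[7] read 'c'  n1⇒n2
[8] read 'a'  n2⇒n6
[9] read 'b'  n6⇒n7
[10] read 'b'  n7⇒n17 (via fail)  ** P3@[7:10]
[11] read 'b'  n17⇒n13 (via fail)  ** P2@[8:11]
[12] read 'c'  n13⇒n2 (via fail)
[13] read 'a'  n2⇒n6
[14] read 'b'  n6⇒n7
[15] read 'a'  n7⇒n10 (via fail)
[16] read 'c'  n10⇒n18
[17] read 'b'  n18⇒n19
[18] read 'a'  n19⇒n20  ** P4@[15:18]
[19] read 'b'  n20⇒n11 (via fail)
[20] read 'b'  n11⇒n12

Result: [[5,5],[10,3],[11,2],[18,4]]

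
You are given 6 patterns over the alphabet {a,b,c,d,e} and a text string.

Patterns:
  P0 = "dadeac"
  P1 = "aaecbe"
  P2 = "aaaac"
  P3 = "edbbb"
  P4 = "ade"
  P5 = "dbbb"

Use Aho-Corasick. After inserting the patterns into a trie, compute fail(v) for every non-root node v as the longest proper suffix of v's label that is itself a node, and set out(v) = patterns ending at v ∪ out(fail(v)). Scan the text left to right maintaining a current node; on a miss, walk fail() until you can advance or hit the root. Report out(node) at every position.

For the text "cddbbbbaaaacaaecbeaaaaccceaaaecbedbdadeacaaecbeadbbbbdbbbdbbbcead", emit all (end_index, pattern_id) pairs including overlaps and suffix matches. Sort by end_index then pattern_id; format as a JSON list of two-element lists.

Construct AC machine:
Trie nodes:
  0='ε' goto a→7 d→1 e→16
  1='d' goto a→2 b→23
  2='da' goto d→3
  3='dad' goto e→4
  4='dade' goto a→5
  5='dadea' goto c→6
  6='dadeac' goto ·  [P0 ends]
  7='a' goto a→8 d→21
  8='aa' goto a→13 e→9
  9='aae' goto c→10
  10='aaec' goto b→11
  11='aaecb' goto e→12
  12='aaecbe' goto ·  [P1 ends]
  13='aaa' goto a→14
  14='aaaa' goto c→15
  15='aaaac' goto ·  [P2 ends]
  16='e' goto d→17
  17='ed' goto b→18
  18='edb' goto b→19
  19='edbb' goto b→20
  20='edbbb' goto ·  [P3 ends]
  21='ad' goto e→22
  22='ade' goto ·  [P4 ends]
  23='db' goto b→24
  24='dbb' goto b→25
  25='dbbb' goto ·  [P5 ends]

BFS fail/out derivation:
  fail(1) 'd': from fail(0)=0 chase 'd': 0 ⇒ 0;  out=∅∪out(0)=∅
  fail(7) 'a': from fail(0)=0 chase 'a': 0 ⇒ 0;  out=∅∪out(0)=∅
  fail(16) 'e': from fail(0)=0 chase 'e': 0 ⇒ 0;  out=∅∪out(0)=∅
  fail(2) 'da': from fail(1)=0 chase 'a': 0 ⇒ 7;  out=∅∪out(7)=∅
  fail(8) 'aa': from fail(7)=0 chase 'a': 0 ⇒ 7;  out=∅∪out(7)=∅
  fail(17) 'ed': from fail(16)=0 chase 'd': 0 ⇒ 1;  out=∅∪out(1)=∅
  fail(21) 'ad': from fail(7)=0 chase 'd': 0 ⇒ 1;  out=∅∪out(1)=∅
  fail(23) 'db': from fail(1)=0 chase 'b': 0 ⇒ 0;  out=∅∪out(0)=∅
  fail(3) 'dad': from fail(2)=7 chase 'd': 7 ⇒ 21;  out=∅∪out(21)=∅
  fail(9) 'aae': from fail(8)=7 chase 'e': 7→0 ⇒ 16;  out=∅∪out(16)=∅
  fail(13) 'aaa': from fail(8)=7 chase 'a': 7 ⇒ 8;  out=∅∪out(8)=∅
  fail(18) 'edb': from fail(17)=1 chase 'b': 1 ⇒ 23;  out=∅∪out(23)=∅
  fail(22) 'ade': from fail(21)=1 chase 'e': 1→0 ⇒ 16;  out={4}∪out(16)={4}
  fail(24) 'dbb': from fail(23)=0 chase 'b': 0 ⇒ 0;  out=∅∪out(0)=∅
  fail(4) 'dade': from fail(3)=21 chase 'e': 21 ⇒ 22;  out=∅∪out(22)={4}
  fail(10) 'aaec': from fail(9)=16 chase 'c': 16→0 ⇒ 0;  out=∅∪out(0)=∅
  fail(14) 'aaaa': from fail(13)=8 chase 'a': 8 ⇒ 13;  out=∅∪out(13)=∅
  fail(19) 'edbb': from fail(18)=23 chase 'b': 23 ⇒ 24;  out=∅∪out(24)=∅
  fail(25) 'dbbb': from fail(24)=0 chase 'b': 0 ⇒ 0;  out={5}∪out(0)={5}
  fail(5) 'dadea': from fail(4)=22 chase 'a': 22→16→0 ⇒ 7;  out=∅∪out(7)=∅
  fail(11) 'aaecb': from fail(10)=0 chase 'b': 0 ⇒ 0;  out=∅∪out(0)=∅
  fail(15) 'aaaac': from fail(14)=13 chase 'c': 13→8→7→0 ⇒ 0;  out={2}∪out(0)={2}
  fail(20) 'edbbb': from fail(19)=24 chase 'b': 24 ⇒ 25;  out={3}∪out(25)={3,5}
  fail(6) 'dadeac': from fail(5)=7 chase 'c': 7→0 ⇒ 0;  out={0}∪out(0)={0}
  fail(12) 'aaecbe': from fail(11)=0 chase 'e': 0 ⇒ 16;  out={1}∪out(16)={1}

Scan:
[0] read 'c'  n0⇒n0
[1] read 'd'  n0⇒n1
[2] read 'd'  n1⇒n1 ·f
[3] read 'b'  n1⇒n23
[4] read 'b'  n23⇒n24
[5] read 'b'  n24⇒n25  → match P5@[2:5]
[6] read 'b'  n25⇒n0 ·f
[7] read 'a'  n0⇒n7
[8] read 'a'  n7⇒n8
[9] read 'a'  n8⇒n13
[10] read 'a'  n13⇒n14
[11] read 'c'  n14⇒n15  → match P2@[7:11]
[12] read 'a'  n15⇒n7 ·f
[13] read 'a'  n7⇒n8
[14] read 'e'  n8⇒n9
[15] read 'c'  n9⇒n10
[16] read 'b'  n10⇒n11
[17] read 'e'  n11⇒n12  → match P1@[12:17]
[18] read 'a'  n12⇒n7 ·f
[19] read 'a'  n7⇒n8
[20] read 'a'  n8⇒n13
[21] read 'a'  n13⇒n14
[22] read 'c'  n14⇒n15  → match P2@[18:22]
[23] read 'c'  n15⇒n0 ·f
[24] read 'c'  n0⇒n0
[25] read 'e'  n0⇒n16
[26] read 'a'  n16⇒n7 ·f
[27] read 'a'  n7⇒n8
[28] read 'a'  n8⇒n13
[29] read 'e'  n13⇒n9 ·f
[30] read 'c'  n9⇒n10
[31] read 'b'  n10⇒n11
[32] read 'e'  n11⇒n12  → match P1@[27:32]
[33] read 'd'  n12⇒n17 ·f
[34] read 'b'  n17⇒n18
[35] read 'd'  n18⇒n1 ·f
[36] read 'a'  n1⇒n2
[37] read 'd'  n2⇒n3
[38] read 'e'  n3⇒n4  → match P4@[36:38]
[39] read 'a'  n4⇒n5
[40] read 'c'  n5⇒n6  → match P0@[35:40]
[41] read 'a'  n6⇒n7 ·f
[42] read 'a'  n7⇒n8
[43] read 'e'  n8⇒n9
[44] read 'c'  n9⇒n10
[45] read 'b'  n10⇒n11
[46] read 'e'  n11⇒n12  → match P1@[41:46]
[47] read 'a'  n12⇒n7 ·f
[48] read 'd'  n7⇒n21
[49] read 'b'  n21⇒n23 ·f
[50] read 'b'  n23⇒n24
[51] read 'b'  n24⇒n25  → match P5@[48:51]
[52] read 'b'  n25⇒n0 ·f
[53] read 'd'  n0⇒n1
[54] read 'b'  n1⇒n23
[55] read 'b'  n23⇒n24
[56] read 'b'  n24⇒n25  → match P5@[53:56]
[57] read 'd'  n25⇒n1 ·f
[58] read 'b'  n1⇒n23
[59] read 'b'  n23⇒n24
[60] read 'b'  n24⇒n25  → match P5@[57:60]
[61] read 'c'  n25⇒n0 ·f
[62] read 'e'  n0⇒n16
[63] read 'a'  n16⇒n7 ·f
[64] read 'd'  n7⇒n21

All matches (sorted): [[5,5],[11,2],[17,1],[22,2],[32,1],[38,4],[40,0],[46,1],[51,5],[56,5],[60,5]]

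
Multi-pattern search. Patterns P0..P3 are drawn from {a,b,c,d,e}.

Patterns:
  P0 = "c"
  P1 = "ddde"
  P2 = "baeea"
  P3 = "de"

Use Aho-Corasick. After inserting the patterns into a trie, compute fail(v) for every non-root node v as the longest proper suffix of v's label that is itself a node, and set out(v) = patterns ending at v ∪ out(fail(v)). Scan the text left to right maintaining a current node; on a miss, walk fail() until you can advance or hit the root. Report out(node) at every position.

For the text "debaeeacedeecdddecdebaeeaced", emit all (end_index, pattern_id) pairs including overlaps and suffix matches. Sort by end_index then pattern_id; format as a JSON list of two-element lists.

Build:
Trie nodes:
  0='ε' goto b→6 c→1 d→2
  1='c' goto ·  [P0 ends]
  2='d' goto d→3 e→11
  3='dd' goto d→4
  4='ddd' goto e→5
  5='ddde' goto ·  [P1 ends]
  6='b' goto a→7
  7='ba' goto e→8
  8='bae' goto e→9
  9='baee' goto a→10
  10='baeea' goto ·  [P2 ends]
  11='de' goto ·  [P3 ends]

Failure links (BFS by depth):
  fail(1) 'c': from fail(0)=0 chase 'c': 0 ⇒ 0;  out={0}∪out(0)={0}
  fail(2) 'd': from fail(0)=0 chase 'd': 0 ⇒ 0;  out=∅∪out(0)=∅
  fail(6) 'b': from fail(0)=0 chase 'b': 0 ⇒ 0;  out=∅∪out(0)=∅
  fail(3) 'dd': from fail(2)=0 chase 'd': 0 ⇒ 2;  out=∅∪out(2)=∅
  fail(7) 'ba': from fail(6)=0 chase 'a': 0 ⇒ 0;  out=∅∪out(0)=∅
  fail(11) 'de': from fail(2)=0 chase 'e': 0 ⇒ 0;  out={3}∪out(0)={3}
  fail(4) 'ddd': from fail(3)=2 chase 'd': 2 ⇒ 3;  out=∅∪out(3)=∅
  fail(8) 'bae': from fail(7)=0 chase 'e': 0 ⇒ 0;  out=∅∪out(0)=∅
  fail(5) 'ddde': from fail(4)=3 chase 'e': 3→2 ⇒ 11;  out={1}∪out(11)={1,3}
  fail(9) 'baee': from fail(8)=0 chase 'e': 0 ⇒ 0;  out=∅∪out(0)=∅
  fail(10) 'baeea': from fail(9)=0 chase 'a': 0 ⇒ 0;  out={2}∪out(0)={2}

Run:
i=0 'd': node 0→2
i=1 'e': node 2→11  emit P3@[0:1]
i=2 'b': node 11→6 (fail-walked)
i=3 'a': node 6→7
i=4 'e': node 7→8
i=5 'e': node 8→9
i=6 'a': node 9→10  emit P2@[2:6]
i=7 'c': node 10→1 (fail-walked)  emit P0@[7:7]
i=8 'e': node 1→0 (fail-walked)
i=9 'd': node 0→2
i=10 'e': node 2→11  emit P3@[9:10]
i=11 'e': node 11→0 (fail-walked)
i=12 'c': node 0→1  emit P0@[12:12]
i=13 'd': node 1→2 (fail-walked)
i=14 'd': node 2→3
i=15 'd': node 3→4
i=16 'e': node 4→5  emit P1@[13:16],P3@[15:16]
i=17 'c': node 5→1 (fail-walked)  emit P0@[17:17]
i=18 'd': node 1→2 (fail-walked)
i=19 'e': node 2→11  emit P3@[18:19]
i=20 'b': node 11→6 (fail-walked)
i=21 'a': node 6→7
i=22 'e': node 7→8
i=23 'e': node 8→9
i=24 'a': node 9→10  emit P2@[20:24]
i=25 'c': node 10→1 (fail-walked)  emit P0@[25:25]
i=26 'e': node 1→0 (fail-walked)
i=27 'd': node 0→2

Result: [[1,3],[6,2],[7,0],[10,3],[12,0],[16,1],[16,3],[17,0],[19,3],[24,2],[25,0]]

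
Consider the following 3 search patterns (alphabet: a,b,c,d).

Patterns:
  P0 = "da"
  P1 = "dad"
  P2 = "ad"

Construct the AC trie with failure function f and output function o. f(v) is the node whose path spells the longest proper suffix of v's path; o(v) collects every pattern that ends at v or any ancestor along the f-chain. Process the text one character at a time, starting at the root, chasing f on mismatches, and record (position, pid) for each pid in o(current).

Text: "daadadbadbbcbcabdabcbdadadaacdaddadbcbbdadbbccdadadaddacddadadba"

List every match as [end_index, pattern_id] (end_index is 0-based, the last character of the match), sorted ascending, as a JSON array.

Construct AC machine:
Trie nodes:
  n0 'ε': a→4 d→1
  n1 'd': a→2
  n2 'da': d→3  [P0 ends]
  n3 'dad': ·  [P1 ends]
  n4 'a': d→5
  n5 'ad': ·  [P2 ends]

BFS fail/out derivation:
  fail(1) 'd': from fail(0)=0 chase 'd': 0 ⇒ 0;  out=∅∪out(0)=∅
  fail(4) 'a': from fail(0)=0 chase 'a': 0 ⇒ 0;  out=∅∪out(0)=∅
  fail(2) 'da': from fail(1)=0 chase 'a': 0 ⇒ 4;  out={0}∪out(4)={0}
  fail(5) 'ad': from fail(4)=0 chase 'd': 0 ⇒ 1;  out={2}∪out(1)={2}
  fail(3) 'dad': from fail(2)=4 chase 'd': 4 ⇒ 5;  out={1}∪out(5)={1,2}

Text stream:
[0] read 'd'  n0⇒n1
[1] read 'a'  n1⇒n2  ** P0@[0:1]
[2] read 'a'  n2⇒n4 ·f
[3] read 'd'  n4⇒n5  ** P2@[2:3]
[4] read 'a'  n5⇒n2 ·f  ** P0@[3:4]
[5] read 'd'  n2⇒n3  ** P1@[3:5],P2@[4:5]
[6] read 'b'  n3⇒n0 ·f
[7] read 'a'  n0⇒n4
[8] read 'd'  n4⇒n5  ** P2@[7:8]
[9] read 'b'  n5⇒n0 ·f
[10] read 'b'  n0⇒n0
[11] read 'c'  n0⇒n0
[12] read 'b'  n0⇒n0
[13] read 'c'  n0⇒n0
[14] read 'a'  n0⇒n4
[15] read 'b'  n4⇒n0 ·f
[16] read 'd'  n0⇒n1
[17] read 'a'  n1⇒n2  ** P0@[16:17]
[18] read 'b'  n2⇒n0 ·f
[19] read 'c'  n0⇒n0
[20] read 'b'  n0⇒n0
[21] read 'd'  n0⇒n1
[22] read 'a'  n1⇒n2  ** P0@[21:22]
[23] read 'd'  n2⇒n3  ** P1@[21:23],P2@[22:23]
[24] read 'a'  n3⇒n2 ·f  ** P0@[23:24]
[25] read 'd'  n2⇒n3  ** P1@[23:25],P2@[24:25]
[26] read 'a'  n3⇒n2 ·f  ** P0@[25:26]
[27] read 'a'  n2⇒n4 ·f
[28] read 'c'  n4⇒n0 ·f
[29] read 'd'  n0⇒n1
[30] read 'a'  n1⇒n2  ** P0@[29:30]
[31] read 'd'  n2⇒n3  ** P1@[29:31],P2@[30:31]
[32] read 'd'  n3⇒n1 ·f
[33] read 'a'  n1⇒n2  ** P0@[32:33]
[34] read 'd'  n2⇒n3  ** P1@[32:34],P2@[33:34]
[35] read 'b'  n3⇒n0 ·f
[36] read 'c'  n0⇒n0
[37] read 'b'  n0⇒n0
[38] read 'b'  n0⇒n0
[39] read 'd'  n0⇒n1
[40] read 'a'  n1⇒n2  ** P0@[39:40]
[41] read 'd'  n2⇒n3  ** P1@[39:41],P2@[40:41]
[42] read 'b'  n3⇒n0 ·f
[43] read 'b'  n0⇒n0
[44] read 'c'  n0⇒n0
[45] read 'c'  n0⇒n0
[46] read 'd'  n0⇒n1
[47] read 'a'  n1⇒n2  ** P0@[46:47]
[48] read 'd'  n2⇒n3  ** P1@[46:48],P2@[47:48]
[49] read 'a'  n3⇒n2 ·f  ** P0@[48:49]
[50] read 'd'  n2⇒n3  ** P1@[48:50],P2@[49:50]
[51] read 'a'  n3⇒n2 ·f  ** P0@[50:51]
[52] read 'd'  n2⇒n3  ** P1@[50:52],P2@[51:52]
[53] read 'd'  n3⇒n1 ·f
[54] read 'a'  n1⇒n2  ** P0@[53:54]
[55] read 'c'  n2⇒n0 ·f
[56] read 'd'  n0⇒n1
[57] read 'd'  n1⇒n1 ·f
[58] read 'a'  n1⇒n2  ** P0@[57:58]
[59] read 'd'  n2⇒n3  ** P1@[57:59],P2@[58:59]
[60] read 'a'  n3⇒n2 ·f  ** P0@[59:60]
[61] read 'd'  n2⇒n3  ** P1@[59:61],P2@[60:61]
[62] read 'b'  n3⇒n0 ·f
[63] read 'a'  n0⇒n4

Result: [[1,0],[3,2],[4,0],[5,1],[5,2],[8,2],[17,0],[22,0],[23,1],[23,2],[24,0],[25,1],[25,2],[26,0],[30,0],[31,1],[31,2],[33,0],[34,1],[34,2],[40,0],[41,1],[41,2],[47,0],[48,1],[48,2],[49,0],[50,1],[50,2],[51,0],[52,1],[52,2],[54,0],[58,0],[59,1],[59,2],[60,0],[61,1],[61,2]]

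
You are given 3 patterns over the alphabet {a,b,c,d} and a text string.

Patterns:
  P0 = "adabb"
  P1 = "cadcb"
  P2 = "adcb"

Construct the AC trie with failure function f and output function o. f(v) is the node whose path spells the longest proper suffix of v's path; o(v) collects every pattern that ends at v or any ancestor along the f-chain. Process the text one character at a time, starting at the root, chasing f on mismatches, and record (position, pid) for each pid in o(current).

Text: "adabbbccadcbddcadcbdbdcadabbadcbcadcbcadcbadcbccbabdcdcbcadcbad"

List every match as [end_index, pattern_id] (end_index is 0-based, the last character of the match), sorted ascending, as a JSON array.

Construct AC machine:
Trie (insert patterns):
  0='ε' goto a→1 c→6
  1='a' goto d→2
  2='ad' goto a→3 c→11
  3='ada' goto b→4
  4='adab' goto b→5
  5='adabb' goto ·  ←P0
  6='c' goto a→7
  7='ca' goto d→8
  8='cad' goto c→9
  9='cadc' goto b→10
  10='cadcb' goto ·  ←P1
  11='adc' goto b→12
  12='adcb' goto ·  ←P2

Failure links (BFS by depth):
  fail(1) 'a': from fail(0)=0 chase 'a': 0 ⇒ 0;  out=∅∪out(0)=∅
  fail(6) 'c': from fail(0)=0 chase 'c': 0 ⇒ 0;  out=∅∪out(0)=∅
  fail(2) 'ad': from fail(1)=0 chase 'd': 0 ⇒ 0;  out=∅∪out(0)=∅
  fail(7) 'ca': from fail(6)=0 chase 'a': 0 ⇒ 1;  out=∅∪out(1)=∅
  fail(3) 'ada': from fail(2)=0 chase 'a': 0 ⇒ 1;  out=∅∪out(1)=∅
  fail(8) 'cad': from fail(7)=1 chase 'd': 1 ⇒ 2;  out=∅∪out(2)=∅
  fail(11) 'adc': from fail(2)=0 chase 'c': 0 ⇒ 6;  out=∅∪out(6)=∅
  fail(4) 'adab': from fail(3)=1 chase 'b': 1→0 ⇒ 0;  out=∅∪out(0)=∅
  fail(9) 'cadc': from fail(8)=2 chase 'c': 2 ⇒ 11;  out=∅∪out(11)=∅
  fail(12) 'adcb': from fail(11)=6 chase 'b': 6→0 ⇒ 0;  out={2}∪out(0)={2}
  fail(5) 'adabb': from fail(4)=0 chase 'b': 0 ⇒ 0;  out={0}∪out(0)={0}
  fail(10) 'cadcb': from fail(9)=11 chase 'b': 11 ⇒ 12;  out={1}∪out(12)={1,2}

Run:
[0] read 'a'  n0⇒n1
[1] read 'd'  n1⇒n2
[2] read 'a'  n2⇒n3
[3] read 'b'  n3⇒n4
[4] read 'b'  n4⇒n5  emit P0@[0:4]
[5] read 'b'  n5⇒n0 ·f
[6] read 'c'  n0⇒n6
[7] read 'c'  n6⇒n6 ·f
[8] read 'a'  n6⇒n7
[9] read 'd'  n7⇒n8
[10] read 'c'  n8⇒n9
[11] read 'b'  n9⇒n10  emit P1@[7:11],P2@[8:11]
[12] read 'd'  n10⇒n0 ·f
[13] read 'd'  n0⇒n0
[14] read 'c'  n0⇒n6
[15] read 'a'  n6⇒n7
[16] read 'd'  n7⇒n8
[17] read 'c'  n8⇒n9
[18] read 'b'  n9⇒n10  emit P1@[14:18],P2@[15:18]
[19] read 'd'  n10⇒n0 ·f
[20] read 'b'  n0⇒n0
[21] read 'd'  n0⇒n0
[22] read 'c'  n0⇒n6
[23] read 'a'  n6⇒n7
[24] read 'd'  n7⇒n8
[25] read 'a'  n8⇒n3 ·f
[26] read 'b'  n3⇒n4
[27] read 'b'  n4⇒n5  emit P0@[23:27]
[28] read 'a'  n5⇒n1 ·f
[29] read 'd'  n1⇒n2
[30] read 'c'  n2⇒n11
[31] read 'b'  n11⇒n12  emit P2@[28:31]
[32] read 'c'  n12⇒n6 ·f
[33] read 'a'  n6⇒n7
[34] read 'd'  n7⇒n8
[35] read 'c'  n8⇒n9
[36] read 'b'  n9⇒n10  emit P1@[32:36],P2@[33:36]
[37] read 'c'  n10⇒n6 ·f
[38] read 'a'  n6⇒n7
[39] read 'd'  n7⇒n8
[40] read 'c'  n8⇒n9
[41] read 'b'  n9⇒n10  emit P1@[37:41],P2@[38:41]
[42] read 'a'  n10⇒n1 ·f
[43] read 'd'  n1⇒n2
[44] read 'c'  n2⇒n11
[45] read 'b'  n11⇒n12  emit P2@[42:45]
[46] read 'c'  n12⇒n6 ·f
[47] read 'c'  n6⇒n6 ·f
[48] read 'b'  n6⇒n0 ·f
[49] read 'a'  n0⇒n1
[50] read 'b'  n1⇒n0 ·f
[51] read 'd'  n0⇒n0
[52] read 'c'  n0⇒n6
[53] read 'd'  n6⇒n0 ·f
[54] read 'c'  n0⇒n6
[55] read 'b'  n6⇒n0 ·f
[56] read 'c'  n0⇒n6
[57] read 'a'  n6⇒n7
[58] read 'd'  n7⇒n8
[59] read 'c'  n8⇒n9
[60] read 'b'  n9⇒n10  emit P1@[56:60],P2@[57:60]
[61] read 'a'  n10⇒n1 ·f
[62] read 'd'  n1⇒n2

Result: [[4,0],[11,1],[11,2],[18,1],[18,2],[27,0],[31,2],[36,1],[36,2],[41,1],[41,2],[45,2],[60,1],[60,2]]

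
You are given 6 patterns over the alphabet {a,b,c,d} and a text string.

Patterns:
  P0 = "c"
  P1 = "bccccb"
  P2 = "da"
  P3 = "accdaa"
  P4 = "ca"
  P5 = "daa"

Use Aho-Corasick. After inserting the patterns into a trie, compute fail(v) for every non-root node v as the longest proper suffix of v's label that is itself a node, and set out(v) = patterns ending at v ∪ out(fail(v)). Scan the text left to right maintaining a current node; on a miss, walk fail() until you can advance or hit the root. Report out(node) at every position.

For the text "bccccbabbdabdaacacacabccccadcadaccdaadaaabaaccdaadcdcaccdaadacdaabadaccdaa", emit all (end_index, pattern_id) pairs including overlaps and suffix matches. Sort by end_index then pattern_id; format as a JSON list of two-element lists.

Build:
Trie nodes:
  0='ε' goto a→10 b→2 c→1 d→8
  1='c' goto a→16  ←P0
  2='b' goto c→3
  3='bc' goto c→4
  4='bcc' goto c→5
  5='bccc' goto c→6
  6='bcccc' goto b→7
  7='bccccb' goto ·  ←P1
  8='d' goto a→9
  9='da' goto a→17  ←P2
  10='a' goto c→11
  11='ac' goto c→12
  12='acc' goto d→13
  13='accd' goto a→14
  14='accda' goto a→15
  15='accdaa' goto ·  ←P3
  16='ca' goto ·  ←P4
  17='daa' goto ·  ←P5

Failure links (BFS by depth):
  n1('c'): parent n0 fail=0; on 'c' 0 → fail=0;  out {0}∪∅={0}
  n2('b'): parent n0 fail=0; on 'b' 0 → fail=0;  out ∅∪∅=∅
  n8('d'): parent n0 fail=0; on 'd' 0 → fail=0;  out ∅∪∅=∅
  n10('a'): parent n0 fail=0; on 'a' 0 → fail=0;  out ∅∪∅=∅
  n3('bc'): parent n2 fail=0; on 'c' 0 → fail=1;  out ∅∪{0}={0}
  n9('da'): parent n8 fail=0; on 'a' 0 → fail=10;  out {2}∪∅={2}
  n11('ac'): parent n10 fail=0; on 'c' 0 → fail=1;  out ∅∪{0}={0}
  n16('ca'): parent n1 fail=0; on 'a' 0 → fail=10;  out {4}∪∅={4}
  n4('bcc'): parent n3 fail=1; on 'c' 1→0 → fail=1;  out ∅∪{0}={0}
  n12('acc'): parent n11 fail=1; on 'c' 1→0 → fail=1;  out ∅∪{0}={0}
  n17('daa'): parent n9 fail=10; on 'a' 10→0 → fail=10;  out {5}∪∅={5}
  n5('bccc'): parent n4 fail=1; on 'c' 1→0 → fail=1;  out ∅∪{0}={0}
  n13('accd'): parent n12 fail=1; on 'd' 1→0 → fail=8;  out ∅∪∅=∅
  n6('bcccc'): parent n5 fail=1; on 'c' 1→0 → fail=1;  out ∅∪{0}={0}
  n14('accda'): parent n13 fail=8; on 'a' 8 → fail=9;  out ∅∪{2}={2}
  n7('bccccb'): parent n6 fail=1; on 'b' 1→0 → fail=2;  out {1}∪∅={1}
  n15('accdaa'): parent n14 fail=9; on 'a' 9 → fail=17;  out {3}∪{5}={3,5}

Run:
i=0 'b': node 0→2
i=1 'c': node 2→3  ** P0@[1:1]
i=2 'c': node 3→4  ** P0@[2:2]
i=3 'c': node 4→5  ** P0@[3:3]
i=4 'c': node 5→6  ** P0@[4:4]
i=5 'b': node 6→7  ** P1@[0:5]
i=6 'a': node 7→10 ·f
i=7 'b': node 10→2 ·f
i=8 'b': node 2→2 ·f
i=9 'd': node 2→8 ·f
i=10 'a': node 8→9  ** P2@[9:10]
i=11 'b': node 9→2 ·f
i=12 'd': node 2→8 ·f
i=13 'a': node 8→9  ** P2@[12:13]
i=14 'a': node 9→17  ** P5@[12:14]
i=15 'c': node 17→11 ·f  ** P0@[15:15]
i=16 'a': node 11→16 ·f  ** P4@[15:16]
i=17 'c': node 16→11 ·f  ** P0@[17:17]
i=18 'a': node 11→16 ·f  ** P4@[17:18]
i=19 'c': node 16→11 ·f  ** P0@[19:19]
i=20 'a': node 11→16 ·f  ** P4@[19:20]
i=21 'b': node 16→2 ·f
i=22 'c': node 2→3  ** P0@[22:22]
i=23 'c': node 3→4  ** P0@[23:23]
i=24 'c': node 4→5  ** P0@[24:24]
i=25 'c': node 5→6  ** P0@[25:25]
i=26 'a': node 6→16 ·f  ** P4@[25:26]
i=27 'd': node 16→8 ·f
i=28 'c': node 8→1 ·f  ** P0@[28:28]
i=29 'a': node 1→16  ** P4@[28:29]
i=30 'd': node 16→8 ·f
i=31 'a': node 8→9  ** P2@[30:31]
i=32 'c': node 9→11 ·f  ** P0@[32:32]
i=33 'c': node 11→12  ** P0@[33:33]
i=34 'd': node 12→13
i=35 'a': node 13→14  ** P2@[34:35]
i=36 'a': node 14→15  ** P3@[31:36],P5@[34:36]
i=37 'd': node 15→8 ·f
i=38 'a': node 8→9  ** P2@[37:38]
i=39 'a': node 9→17  ** P5@[37:39]
i=40 'a': node 17→10 ·f
i=41 'b': node 10→2 ·f
i=42 'a': node 2→10 ·f
i=43 'a': node 10→10 ·f
i=44 'c': node 10→11  ** P0@[44:44]
i=45 'c': node 11→12  ** P0@[45:45]
i=46 'd': node 12→13
i=47 'a': node 13→14  ** P2@[46:47]
i=48 'a': node 14→15  ** P3@[43:48],P5@[46:48]
i=49 'd': node 15→8 ·f
i=50 'c': node 8→1 ·f  ** P0@[50:50]
i=51 'd': node 1→8 ·f
i=52 'c': node 8→1 ·f  ** P0@[52:52]
i=53 'a': node 1→16  ** P4@[52:53]
i=54 'c': node 16→11 ·f  ** P0@[54:54]
i=55 'c': node 11→12  ** P0@[55:55]
i=56 'd': node 12→13
i=57 'a': node 13→14  ** P2@[56:57]
i=58 'a': node 14→15  ** P3@[53:58],P5@[56:58]
i=59 'd': node 15→8 ·f
i=60 'a': node 8→9  ** P2@[59:60]
i=61 'c': node 9→11 ·f  ** P0@[61:61]
i=62 'd': node 11→8 ·f
i=63 'a': node 8→9  ** P2@[62:63]
i=64 'a': node 9→17  ** P5@[62:64]
i=65 'b': node 17→2 ·f
i=66 'a': node 2→10 ·f
i=67 'd': node 10→8 ·f
i=68 'a': node 8→9  ** P2@[67:68]
i=69 'c': node 9→11 ·f  ** P0@[69:69]
i=70 'c': node 11→12  ** P0@[70:70]
i=71 'd': node 12→13
i=72 'a': node 13→14  ** P2@[71:72]
i=73 'a': node 14→15  ** P3@[68:73],P5@[71:73]

Result: [[1,0],[2,0],[3,0],[4,0],[5,1],[10,2],[13,2],[14,5],[15,0],[16,4],[17,0],[18,4],[19,0],[20,4],[22,0],[23,0],[24,0],[25,0],[26,4],[28,0],[29,4],[31,2],[32,0],[33,0],[35,2],[36,3],[36,5],[38,2],[39,5],[44,0],[45,0],[47,2],[48,3],[48,5],[50,0],[52,0],[53,4],[54,0],[55,0],[57,2],[58,3],[58,5],[60,2],[61,0],[63,2],[64,5],[68,2],[69,0],[70,0],[72,2],[73,3],[73,5]]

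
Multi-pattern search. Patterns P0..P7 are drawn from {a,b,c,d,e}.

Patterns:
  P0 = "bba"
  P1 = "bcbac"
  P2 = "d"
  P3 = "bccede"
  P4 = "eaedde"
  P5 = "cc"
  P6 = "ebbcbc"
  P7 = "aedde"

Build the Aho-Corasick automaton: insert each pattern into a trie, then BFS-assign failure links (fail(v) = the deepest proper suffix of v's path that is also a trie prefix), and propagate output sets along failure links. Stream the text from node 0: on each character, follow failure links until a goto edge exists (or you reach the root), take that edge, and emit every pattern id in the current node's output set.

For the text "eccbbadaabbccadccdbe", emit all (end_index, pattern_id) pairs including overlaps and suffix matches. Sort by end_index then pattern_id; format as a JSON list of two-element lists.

Build automaton:
Trie nodes:
  0='ε' goto a→26 b→1 c→19 d→8 e→13
  1='b' goto b→2 c→4
  2='bb' goto a→3
  3='bba' goto ·  ←P0
  4='bc' goto b→5 c→9
  5='bcb' goto a→6
  6='bcba' goto c→7
  7='bcbac' goto ·  ←P1
  8='d' goto ·  ←P2
  9='bcc' goto e→10
  10='bcce' goto d→11
  11='bcced' goto e→12
  12='bccede' goto ·  ←P3
  13='e' goto a→14 b→21
  14='ea' goto e→15
  15='eae' goto d→16
  16='eaed' goto d→17
  17='eaedd' goto e→18
  18='eaedde' goto ·  ←P4
  19='c' goto c→20
  20='cc' goto ·  ←P5
  21='eb' goto b→22
  22='ebb' goto c→23
  23='ebbc' goto b→24
  24='ebbcb' goto c→25
  25='ebbcbc' goto ·  ←P6
  26='a' goto e→27
  27='ae' goto d→28
  28='aed' goto d→29
  29='aedd' goto e→30
  30='aedde' goto ·  ←P7

BFS fail/out derivation:
  n1('b'): parent n0 fail=0; on 'b' 0 → fail=0;  out ∅∪∅=∅
  n8('d'): parent n0 fail=0; on 'd' 0 → fail=0;  out {2}∪∅={2}
  n13('e'): parent n0 fail=0; on 'e' 0 → fail=0;  out ∅∪∅=∅
  n19('c'): parent n0 fail=0; on 'c' 0 → fail=0;  out ∅∪∅=∅
  n26('a'): parent n0 fail=0; on 'a' 0 → fail=0;  out ∅∪∅=∅
  n2('bb'): parent n1 fail=0; on 'b' 0 → fail=1;  out ∅∪∅=∅
  n4('bc'): parent n1 fail=0; on 'c' 0 → fail=19;  out ∅∪∅=∅
  n14('ea'): parent n13 fail=0; on 'a' 0 → fail=26;  out ∅∪∅=∅
  n20('cc'): parent n19 fail=0; on 'c' 0 → fail=19;  out {5}∪∅={5}
  n21('eb'): parent n13 fail=0; on 'b' 0 → fail=1;  out ∅∪∅=∅
  n27('ae'): parent n26 fail=0; on 'e' 0 → fail=13;  out ∅∪∅=∅
  n3('bba'): parent n2 fail=1; on 'a' 1→0 → fail=26;  out {0}∪∅={0}
  n5('bcb'): parent n4 fail=19; on 'b' 19→0 → fail=1;  out ∅∪∅=∅
  n9('bcc'): parent n4 fail=19; on 'c' 19 → fail=20;  out ∅∪{5}={5}
  n15('eae'): parent n14 fail=26; on 'e' 26 → fail=27;  out ∅∪∅=∅
  n22('ebb'): parent n21 fail=1; on 'b' 1 → fail=2;  out ∅∪∅=∅
  n28('aed'): parent n27 fail=13; on 'd' 13→0 → fail=8;  out ∅∪{2}={2}
  n6('bcba'): parent n5 fail=1; on 'a' 1→0 → fail=26;  out ∅∪∅=∅
  n10('bcce'): parent n9 fail=20; on 'e' 20→19→0 → fail=13;  out ∅∪∅=∅
  n16('eaed'): parent n15 fail=27; on 'd' 27 → fail=28;  out ∅∪{2}={2}
  n23('ebbc'): parent n22 fail=2; on 'c' 2→1 → fail=4;  out ∅∪∅=∅
  n29('aedd'): parent n28 fail=8; on 'd' 8→0 → fail=8;  out ∅∪{2}={2}
  n7('bcbac'): parent n6 fail=26; on 'c' 26→0 → fail=19;  out {1}∪∅={1}
  n11('bcced'): parent n10 fail=13; on 'd' 13→0 → fail=8;  out ∅∪{2}={2}
  n17('eaedd'): parent n16 fail=28; on 'd' 28 → fail=29;  out ∅∪{2}={2}
  n24('ebbcb'): parent n23 fail=4; on 'b' 4 → fail=5;  out ∅∪∅=∅
  n30('aedde'): parent n29 fail=8; on 'e' 8→0 → fail=13;  out {7}∪∅={7}
  n12('bccede'): parent n11 fail=8; on 'e' 8→0 → fail=13;  out {3}∪∅={3}
  n18('eaedde'): parent n17 fail=29; on 'e' 29 → fail=30;  out {4}∪{7}={4,7}
  n25('ebbcbc'): parent n24 fail=5; on 'c' 5→1 → fail=4;  out {6}∪∅={6}

Run:
pos 0 'e': at 13
pos 1 'c': at 19 (via fail)
pos 2 'c': at 20  → match P5@[1:2]
pos 3 'b': at 1 (via fail)
pos 4 'b': at 2
pos 5 'a': at 3  → match P0@[3:5]
pos 6 'd': at 8 (via fail)  → match P2@[6:6]
pos 7 'a': at 26 (via fail)
pos 8 'a': at 26 (via fail)
pos 9 'b': at 1 (via fail)
pos 10 'b': at 2
pos 11 'c': at 4 (via fail)
pos 12 'c': at 9  → match P5@[11:12]
pos 13 'a': at 26 (via fail)
pos 14 'd': at 8 (via fail)  → match P2@[14:14]
pos 15 'c': at 19 (via fail)
pos 16 'c': at 20  → match P5@[15:16]
pos 17 'd': at 8 (via fail)  → match P2@[17:17]
pos 18 'b': at 1 (via fail)
pos 19 'e': at 13 (via fail)

All matches (sorted): [[2,5],[5,0],[6,2],[12,5],[14,2],[16,5],[17,2]]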